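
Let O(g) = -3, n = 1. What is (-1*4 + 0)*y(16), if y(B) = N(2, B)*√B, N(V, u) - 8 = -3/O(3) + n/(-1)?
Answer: -128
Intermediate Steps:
N(V, u) = 8 (N(V, u) = 8 + (-3/(-3) + 1/(-1)) = 8 + (-3*(-⅓) + 1*(-1)) = 8 + (1 - 1) = 8 + 0 = 8)
y(B) = 8*√B
(-1*4 + 0)*y(16) = (-1*4 + 0)*(8*√16) = (-4 + 0)*(8*4) = -4*32 = -128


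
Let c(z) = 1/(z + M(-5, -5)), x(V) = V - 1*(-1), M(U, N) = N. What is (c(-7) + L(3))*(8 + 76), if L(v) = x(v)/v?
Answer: 105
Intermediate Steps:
x(V) = 1 + V (x(V) = V + 1 = 1 + V)
c(z) = 1/(-5 + z) (c(z) = 1/(z - 5) = 1/(-5 + z))
L(v) = (1 + v)/v
(c(-7) + L(3))*(8 + 76) = (1/(-5 - 7) + (1 + 3)/3)*(8 + 76) = (1/(-12) + (⅓)*4)*84 = (-1/12 + 4/3)*84 = (5/4)*84 = 105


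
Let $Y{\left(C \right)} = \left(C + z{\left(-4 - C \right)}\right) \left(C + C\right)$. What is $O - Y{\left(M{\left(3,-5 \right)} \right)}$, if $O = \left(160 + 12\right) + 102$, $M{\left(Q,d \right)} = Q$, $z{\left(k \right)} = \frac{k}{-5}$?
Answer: $\frac{1238}{5} \approx 247.6$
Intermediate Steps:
$z{\left(k \right)} = - \frac{k}{5}$ ($z{\left(k \right)} = k \left(- \frac{1}{5}\right) = - \frac{k}{5}$)
$Y{\left(C \right)} = 2 C \left(\frac{4}{5} + \frac{6 C}{5}\right)$ ($Y{\left(C \right)} = \left(C - \frac{-4 - C}{5}\right) \left(C + C\right) = \left(C + \left(\frac{4}{5} + \frac{C}{5}\right)\right) 2 C = \left(\frac{4}{5} + \frac{6 C}{5}\right) 2 C = 2 C \left(\frac{4}{5} + \frac{6 C}{5}\right)$)
$O = 274$ ($O = 172 + 102 = 274$)
$O - Y{\left(M{\left(3,-5 \right)} \right)} = 274 - \frac{4}{5} \cdot 3 \left(2 + 3 \cdot 3\right) = 274 - \frac{4}{5} \cdot 3 \left(2 + 9\right) = 274 - \frac{4}{5} \cdot 3 \cdot 11 = 274 - \frac{132}{5} = \frac{1238}{5}$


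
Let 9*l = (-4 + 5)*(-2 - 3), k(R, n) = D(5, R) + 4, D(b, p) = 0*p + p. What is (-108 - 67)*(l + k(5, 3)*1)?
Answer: -13300/9 ≈ -1477.8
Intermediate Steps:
D(b, p) = p (D(b, p) = 0 + p = p)
k(R, n) = 4 + R (k(R, n) = R + 4 = 4 + R)
l = -5/9 (l = ((-4 + 5)*(-2 - 3))/9 = (1*(-5))/9 = (1/9)*(-5) = -5/9 ≈ -0.55556)
(-108 - 67)*(l + k(5, 3)*1) = (-108 - 67)*(-5/9 + (4 + 5)*1) = -175*(-5/9 + 9*1) = -175*(-5/9 + 9) = -175*76/9 = -13300/9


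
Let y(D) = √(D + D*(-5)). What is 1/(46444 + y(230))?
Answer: 11611/539261514 - I*√230/1078523028 ≈ 2.1531e-5 - 1.4062e-8*I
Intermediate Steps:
y(D) = 2*√(-D) (y(D) = √(D - 5*D) = √(-4*D) = 2*√(-D))
1/(46444 + y(230)) = 1/(46444 + 2*√(-1*230)) = 1/(46444 + 2*√(-230)) = 1/(46444 + 2*(I*√230)) = 1/(46444 + 2*I*√230)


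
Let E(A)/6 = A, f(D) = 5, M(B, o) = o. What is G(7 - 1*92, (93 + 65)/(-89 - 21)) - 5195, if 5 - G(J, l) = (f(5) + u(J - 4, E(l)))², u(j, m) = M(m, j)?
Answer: -12246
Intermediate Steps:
E(A) = 6*A
u(j, m) = j
G(J, l) = 5 - (1 + J)² (G(J, l) = 5 - (5 + (J - 4))² = 5 - (5 + (-4 + J))² = 5 - (1 + J)²)
G(7 - 1*92, (93 + 65)/(-89 - 21)) - 5195 = (5 - (1 + (7 - 1*92))²) - 5195 = (5 - (1 + (7 - 92))²) - 5195 = (5 - (1 - 85)²) - 5195 = (5 - 1*(-84)²) - 5195 = (5 - 1*7056) - 5195 = (5 - 7056) - 5195 = -7051 - 5195 = -12246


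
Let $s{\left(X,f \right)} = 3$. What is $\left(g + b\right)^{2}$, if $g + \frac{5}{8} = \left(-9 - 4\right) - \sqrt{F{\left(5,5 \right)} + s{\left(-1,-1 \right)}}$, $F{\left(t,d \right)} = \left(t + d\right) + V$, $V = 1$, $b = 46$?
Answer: $\frac{67977}{64} - \frac{259 \sqrt{14}}{4} \approx 819.87$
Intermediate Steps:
$F{\left(t,d \right)} = 1 + d + t$ ($F{\left(t,d \right)} = \left(t + d\right) + 1 = \left(d + t\right) + 1 = 1 + d + t$)
$g = - \frac{109}{8} - \sqrt{14}$ ($g = - \frac{5}{8} - \left(13 + \sqrt{\left(1 + 5 + 5\right) + 3}\right) = - \frac{5}{8} - \left(13 + \sqrt{11 + 3}\right) = - \frac{5}{8} - \left(13 + \sqrt{14}\right) = - \frac{109}{8} - \sqrt{14} \approx -17.367$)
$\left(g + b\right)^{2} = \left(\left(- \frac{109}{8} - \sqrt{14}\right) + 46\right)^{2} = \left(\frac{259}{8} - \sqrt{14}\right)^{2}$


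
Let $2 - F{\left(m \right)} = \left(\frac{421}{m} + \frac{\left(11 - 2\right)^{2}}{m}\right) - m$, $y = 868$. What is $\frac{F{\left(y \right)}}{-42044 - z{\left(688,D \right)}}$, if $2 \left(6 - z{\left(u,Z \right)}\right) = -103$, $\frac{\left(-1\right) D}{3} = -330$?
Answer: $- \frac{377329}{18272051} \approx -0.020651$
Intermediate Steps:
$D = 990$ ($D = \left(-3\right) \left(-330\right) = 990$)
$z{\left(u,Z \right)} = \frac{115}{2}$ ($z{\left(u,Z \right)} = 6 - - \frac{103}{2} = 6 + \frac{103}{2} = \frac{115}{2}$)
$F{\left(m \right)} = 2 + m - \frac{502}{m}$ ($F{\left(m \right)} = 2 - \left(\left(\frac{421}{m} + \frac{\left(11 - 2\right)^{2}}{m}\right) - m\right) = 2 - \left(\left(\frac{421}{m} + \frac{9^{2}}{m}\right) - m\right) = 2 - \left(\left(\frac{421}{m} + \frac{81}{m}\right) - m\right) = 2 - \left(\frac{502}{m} - m\right) = 2 - \left(- m + \frac{502}{m}\right) = 2 + \left(m - \frac{502}{m}\right) = 2 + m - \frac{502}{m}$)
$\frac{F{\left(y \right)}}{-42044 - z{\left(688,D \right)}} = \frac{2 + 868 - \frac{502}{868}}{-42044 - \frac{115}{2}} = \frac{2 + 868 - \frac{251}{434}}{-42044 - \frac{115}{2}} = \frac{2 + 868 - \frac{251}{434}}{- \frac{84203}{2}} = \frac{377329}{434} \left(- \frac{2}{84203}\right) = - \frac{377329}{18272051}$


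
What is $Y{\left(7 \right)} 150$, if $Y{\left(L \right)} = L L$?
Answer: $7350$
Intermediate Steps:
$Y{\left(L \right)} = L^{2}$
$Y{\left(7 \right)} 150 = 7^{2} \cdot 150 = 49 \cdot 150 = 7350$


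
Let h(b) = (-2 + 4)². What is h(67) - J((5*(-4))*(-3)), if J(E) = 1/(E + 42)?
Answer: 407/102 ≈ 3.9902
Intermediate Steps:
J(E) = 1/(42 + E)
h(b) = 4 (h(b) = 2² = 4)
h(67) - J((5*(-4))*(-3)) = 4 - 1/(42 + (5*(-4))*(-3)) = 4 - 1/(42 - 20*(-3)) = 4 - 1/(42 + 60) = 4 - 1/102 = 407/102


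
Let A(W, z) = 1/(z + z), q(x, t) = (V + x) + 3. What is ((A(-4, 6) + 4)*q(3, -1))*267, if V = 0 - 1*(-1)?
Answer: 30527/4 ≈ 7631.8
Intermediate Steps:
V = 1 (V = 0 + 1 = 1)
q(x, t) = 4 + x (q(x, t) = (1 + x) + 3 = 4 + x)
A(W, z) = 1/(2*z)
((A(-4, 6) + 4)*q(3, -1))*267 = (((1/2)/6 + 4)*(4 + 3))*267 = (((1/2)*(1/6) + 4)*7)*267 = ((1/12 + 4)*7)*267 = ((49/12)*7)*267 = (343/12)*267 = 30527/4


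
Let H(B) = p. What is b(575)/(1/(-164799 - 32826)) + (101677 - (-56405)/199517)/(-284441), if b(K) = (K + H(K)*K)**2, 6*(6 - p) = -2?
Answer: -598237705417044224976742/170252444991 ≈ -3.5138e+12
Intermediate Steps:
p = 19/3 (p = 6 - 1/6*(-2) = 6 + 1/3 = 19/3 ≈ 6.3333)
H(B) = 19/3
b(K) = 484*K**2/9 (b(K) = (K + 19*K/3)**2 = (22*K/3)**2 = 484*K**2/9)
b(575)/(1/(-164799 - 32826)) + (101677 - (-56405)/199517)/(-284441) = ((484/9)*575**2)/(1/(-164799 - 32826)) + (101677 - (-56405)/199517)/(-284441) = ((484/9)*330625)/(1/(-197625)) + (101677 - (-56405)/199517)*(-1/284441) = 160022500/(9*(-1/197625)) + (101677 - 1*(-56405/199517))*(-1/284441) = (160022500/9)*(-197625) + (101677 + 56405/199517)*(-1/284441) = -10541482187500/3 + (20286346414/199517)*(-1/284441) = -10541482187500/3 - 20286346414/56750814997 = -598237705417044224976742/170252444991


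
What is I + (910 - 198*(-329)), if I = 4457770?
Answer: 4523822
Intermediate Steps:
I + (910 - 198*(-329)) = 4457770 + (910 - 198*(-329)) = 4457770 + (910 + 65142) = 4457770 + 66052 = 4523822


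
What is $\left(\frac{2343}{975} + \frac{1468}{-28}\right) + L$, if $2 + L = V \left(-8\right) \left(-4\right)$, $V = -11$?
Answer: $- \frac{919158}{2275} \approx -404.03$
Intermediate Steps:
$L = -354$ ($L = -2 + \left(-11\right) \left(-8\right) \left(-4\right) = -2 + 88 \left(-4\right) = -2 - 352 = -354$)
$\left(\frac{2343}{975} + \frac{1468}{-28}\right) + L = \left(\frac{2343}{975} + \frac{1468}{-28}\right) - 354 = \left(2343 \cdot \frac{1}{975} + 1468 \left(- \frac{1}{28}\right)\right) - 354 = \left(\frac{781}{325} - \frac{367}{7}\right) - 354 = - \frac{113808}{2275} - 354 = - \frac{919158}{2275}$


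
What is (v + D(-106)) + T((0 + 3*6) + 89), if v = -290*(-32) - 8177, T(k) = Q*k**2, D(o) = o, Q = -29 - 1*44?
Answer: -834780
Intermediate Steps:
Q = -73 (Q = -29 - 44 = -73)
T(k) = -73*k**2
v = 1103 (v = 9280 - 8177 = 1103)
(v + D(-106)) + T((0 + 3*6) + 89) = (1103 - 106) - 73*((0 + 3*6) + 89)**2 = 997 - 73*((0 + 18) + 89)**2 = 997 - 73*(18 + 89)**2 = 997 - 73*107**2 = 997 - 73*11449 = 997 - 835777 = -834780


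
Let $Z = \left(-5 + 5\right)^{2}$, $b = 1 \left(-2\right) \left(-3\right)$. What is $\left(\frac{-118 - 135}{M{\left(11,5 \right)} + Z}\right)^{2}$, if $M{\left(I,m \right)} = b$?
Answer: $\frac{64009}{36} \approx 1778.0$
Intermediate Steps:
$b = 6$ ($b = \left(-2\right) \left(-3\right) = 6$)
$M{\left(I,m \right)} = 6$
$Z = 0$ ($Z = 0^{2} = 0$)
$\left(\frac{-118 - 135}{M{\left(11,5 \right)} + Z}\right)^{2} = \left(\frac{-118 - 135}{6 + 0}\right)^{2} = \left(- \frac{253}{6}\right)^{2} = \frac{64009}{36}$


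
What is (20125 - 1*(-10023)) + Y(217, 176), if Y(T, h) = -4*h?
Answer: 29444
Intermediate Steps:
(20125 - 1*(-10023)) + Y(217, 176) = (20125 - 1*(-10023)) - 4*176 = (20125 + 10023) - 704 = 30148 - 704 = 29444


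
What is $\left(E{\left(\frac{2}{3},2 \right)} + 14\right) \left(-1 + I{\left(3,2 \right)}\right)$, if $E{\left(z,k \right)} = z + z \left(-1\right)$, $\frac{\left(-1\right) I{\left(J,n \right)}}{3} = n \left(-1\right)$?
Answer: $70$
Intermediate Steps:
$I{\left(J,n \right)} = 3 n$ ($I{\left(J,n \right)} = - 3 n \left(-1\right) = - 3 \left(- n\right) = 3 n$)
$E{\left(z,k \right)} = 0$ ($E{\left(z,k \right)} = z - z = 0$)
$\left(E{\left(\frac{2}{3},2 \right)} + 14\right) \left(-1 + I{\left(3,2 \right)}\right) = \left(0 + 14\right) \left(-1 + 3 \cdot 2\right) = 14 \left(-1 + 6\right) = 14 \cdot 5 = 70$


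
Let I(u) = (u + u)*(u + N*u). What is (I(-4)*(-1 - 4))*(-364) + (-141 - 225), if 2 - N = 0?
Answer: 174354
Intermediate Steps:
N = 2 (N = 2 - 1*0 = 2 + 0 = 2)
I(u) = 6*u² (I(u) = (u + u)*(u + 2*u) = (2*u)*(3*u) = 6*u²)
(I(-4)*(-1 - 4))*(-364) + (-141 - 225) = ((6*(-4)²)*(-1 - 4))*(-364) + (-141 - 225) = ((6*16)*(-5))*(-364) - 366 = (96*(-5))*(-364) - 366 = -480*(-364) - 366 = 174720 - 366 = 174354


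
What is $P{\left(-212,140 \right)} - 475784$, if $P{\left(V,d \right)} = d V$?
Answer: $-505464$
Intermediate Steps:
$P{\left(V,d \right)} = V d$
$P{\left(-212,140 \right)} - 475784 = \left(-212\right) 140 - 475784 = -29680 - 475784 = -505464$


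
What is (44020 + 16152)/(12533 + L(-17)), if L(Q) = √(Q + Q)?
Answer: 754135676/157076123 - 60172*I*√34/157076123 ≈ 4.8011 - 0.0022337*I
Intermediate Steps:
L(Q) = √2*√Q (L(Q) = √(2*Q) = √2*√Q)
(44020 + 16152)/(12533 + L(-17)) = (44020 + 16152)/(12533 + √2*√(-17)) = 60172/(12533 + √2*(I*√17)) = 60172/(12533 + I*√34)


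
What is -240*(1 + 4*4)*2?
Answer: -8160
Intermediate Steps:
-240*(1 + 4*4)*2 = -240*(1 + 16)*2 = -4080*2 = -240*34 = -8160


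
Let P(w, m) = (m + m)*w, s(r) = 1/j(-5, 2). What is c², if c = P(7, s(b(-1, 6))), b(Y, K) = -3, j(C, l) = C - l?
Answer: 4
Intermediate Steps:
s(r) = -⅐ (s(r) = 1/(-5 - 1*2) = 1/(-5 - 2) = 1/(-7) = -⅐)
P(w, m) = 2*m*w (P(w, m) = (2*m)*w = 2*m*w)
c = -2 (c = 2*(-⅐)*7 = -2)
c² = (-2)² = 4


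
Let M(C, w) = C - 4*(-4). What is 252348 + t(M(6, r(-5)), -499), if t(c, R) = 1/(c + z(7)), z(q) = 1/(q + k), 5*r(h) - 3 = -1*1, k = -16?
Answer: 49712565/197 ≈ 2.5235e+5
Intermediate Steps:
r(h) = ⅖ (r(h) = ⅗ + (-1*1)/5 = ⅗ + (⅕)*(-1) = ⅗ - ⅕ = ⅖)
M(C, w) = 16 + C (M(C, w) = C + 16 = 16 + C)
z(q) = 1/(-16 + q) (z(q) = 1/(q - 16) = 1/(-16 + q))
t(c, R) = 1/(-⅑ + c) (t(c, R) = 1/(c + 1/(-16 + 7)) = 1/(c + 1/(-9)) = 1/(c - ⅑) = 1/(-⅑ + c))
252348 + t(M(6, r(-5)), -499) = 252348 + 9/(-1 + 9*(16 + 6)) = 252348 + 9/(-1 + 9*22) = 252348 + 9/(-1 + 198) = 252348 + 9/197 = 49712565/197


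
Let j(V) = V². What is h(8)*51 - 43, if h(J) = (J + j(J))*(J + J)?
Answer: 58709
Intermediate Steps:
h(J) = 2*J*(J + J²) (h(J) = (J + J²)*(J + J) = (J + J²)*(2*J) = 2*J*(J + J²))
h(8)*51 - 43 = (2*8²*(1 + 8))*51 - 43 = (2*64*9)*51 - 43 = 1152*51 - 43 = 58752 - 43 = 58709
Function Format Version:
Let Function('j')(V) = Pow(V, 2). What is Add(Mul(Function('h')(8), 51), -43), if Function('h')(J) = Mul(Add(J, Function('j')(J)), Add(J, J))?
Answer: 58709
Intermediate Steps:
Function('h')(J) = Mul(2, J, Add(J, Pow(J, 2))) (Function('h')(J) = Mul(Add(J, Pow(J, 2)), Add(J, J)) = Mul(Add(J, Pow(J, 2)), Mul(2, J)) = Mul(2, J, Add(J, Pow(J, 2))))
Add(Mul(Function('h')(8), 51), -43) = Add(Mul(Mul(2, Pow(8, 2), Add(1, 8)), 51), -43) = Add(Mul(Mul(2, 64, 9), 51), -43) = Add(Mul(1152, 51), -43) = Add(58752, -43) = 58709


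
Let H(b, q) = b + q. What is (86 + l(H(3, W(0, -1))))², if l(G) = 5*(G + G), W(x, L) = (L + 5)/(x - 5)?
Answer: 11664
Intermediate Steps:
W(x, L) = (5 + L)/(-5 + x)
l(G) = 10*G (l(G) = 5*(2*G) = 10*G)
(86 + l(H(3, W(0, -1))))² = (86 + 10*(3 + (5 - 1)/(-5 + 0)))² = (86 + 10*(3 + 4/(-5)))² = (86 + 10*(3 - ⅕*4))² = (86 + 10*(3 - ⅘))² = (86 + 10*(11/5))² = (86 + 22)² = 108² = 11664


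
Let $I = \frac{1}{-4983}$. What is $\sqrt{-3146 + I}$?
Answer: $\frac{i \sqrt{78116094177}}{4983} \approx 56.089 i$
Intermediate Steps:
$I = - \frac{1}{4983} \approx -0.00020068$
$\sqrt{-3146 + I} = \sqrt{-3146 - \frac{1}{4983}} = \sqrt{- \frac{15676519}{4983}} = \frac{i \sqrt{78116094177}}{4983}$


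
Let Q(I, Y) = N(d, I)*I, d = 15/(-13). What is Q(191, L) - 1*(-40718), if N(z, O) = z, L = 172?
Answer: 526469/13 ≈ 40498.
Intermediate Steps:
d = -15/13 (d = 15*(-1/13) = -15/13 ≈ -1.1538)
Q(I, Y) = -15*I/13
Q(191, L) - 1*(-40718) = -15/13*191 - 1*(-40718) = -2865/13 + 40718 = 526469/13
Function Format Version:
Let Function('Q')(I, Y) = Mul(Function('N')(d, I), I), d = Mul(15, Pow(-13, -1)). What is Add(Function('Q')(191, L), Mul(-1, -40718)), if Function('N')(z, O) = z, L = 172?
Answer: Rational(526469, 13) ≈ 40498.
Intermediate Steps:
d = Rational(-15, 13) (d = Mul(15, Rational(-1, 13)) = Rational(-15, 13) ≈ -1.1538)
Function('Q')(I, Y) = Mul(Rational(-15, 13), I)
Add(Function('Q')(191, L), Mul(-1, -40718)) = Add(Mul(Rational(-15, 13), 191), Mul(-1, -40718)) = Add(Rational(-2865, 13), 40718) = Rational(526469, 13)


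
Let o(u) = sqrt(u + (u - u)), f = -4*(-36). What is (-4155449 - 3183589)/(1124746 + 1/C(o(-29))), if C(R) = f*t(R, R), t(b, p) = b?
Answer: -4963826300693363712/760732370700309505 - 1056821472*I*sqrt(29)/760732370700309505 ≈ -6.5251 - 7.4812e-9*I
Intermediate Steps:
f = 144
o(u) = sqrt(u) (o(u) = sqrt(u + 0) = sqrt(u))
C(R) = 144*R
(-4155449 - 3183589)/(1124746 + 1/C(o(-29))) = (-4155449 - 3183589)/(1124746 + 1/(144*sqrt(-29))) = -7339038/(1124746 + 1/(144*(I*sqrt(29)))) = -7339038/(1124746 + 1/(144*I*sqrt(29))) = -7339038/(1124746 - I*sqrt(29)/4176)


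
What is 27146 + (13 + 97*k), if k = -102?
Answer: 17265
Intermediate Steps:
27146 + (13 + 97*k) = 27146 + (13 + 97*(-102)) = 27146 + (13 - 9894) = 27146 - 9881 = 17265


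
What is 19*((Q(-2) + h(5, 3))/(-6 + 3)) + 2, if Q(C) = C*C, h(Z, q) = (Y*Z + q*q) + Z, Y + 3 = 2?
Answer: -241/3 ≈ -80.333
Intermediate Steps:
Y = -1 (Y = -3 + 2 = -1)
h(Z, q) = q² (h(Z, q) = (-Z + q*q) + Z = (-Z + q²) + Z = (q² - Z) + Z = q²)
Q(C) = C²
19*((Q(-2) + h(5, 3))/(-6 + 3)) + 2 = 19*(((-2)² + 3²)/(-6 + 3)) + 2 = 19*((4 + 9)/(-3)) + 2 = 19*(13*(-⅓)) + 2 = 19*(-13/3) + 2 = -247/3 + 2 = -241/3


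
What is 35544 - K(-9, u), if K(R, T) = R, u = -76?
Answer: 35553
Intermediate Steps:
35544 - K(-9, u) = 35544 - 1*(-9) = 35544 + 9 = 35553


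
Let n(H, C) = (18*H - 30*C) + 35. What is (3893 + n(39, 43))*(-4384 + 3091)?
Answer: -4318620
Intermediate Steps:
n(H, C) = 35 - 30*C + 18*H (n(H, C) = (-30*C + 18*H) + 35 = 35 - 30*C + 18*H)
(3893 + n(39, 43))*(-4384 + 3091) = (3893 + (35 - 30*43 + 18*39))*(-4384 + 3091) = (3893 + (35 - 1290 + 702))*(-1293) = (3893 - 553)*(-1293) = 3340*(-1293) = -4318620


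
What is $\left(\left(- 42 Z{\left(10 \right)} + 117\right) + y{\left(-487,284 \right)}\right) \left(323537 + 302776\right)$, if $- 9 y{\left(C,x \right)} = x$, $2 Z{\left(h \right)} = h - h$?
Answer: $\frac{160544899}{3} \approx 5.3515 \cdot 10^{7}$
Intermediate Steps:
$Z{\left(h \right)} = 0$ ($Z{\left(h \right)} = \frac{h - h}{2} = \frac{1}{2} \cdot 0 = 0$)
$y{\left(C,x \right)} = - \frac{x}{9}$
$\left(\left(- 42 Z{\left(10 \right)} + 117\right) + y{\left(-487,284 \right)}\right) \left(323537 + 302776\right) = \left(\left(\left(-42\right) 0 + 117\right) - \frac{284}{9}\right) \left(323537 + 302776\right) = \left(\left(0 + 117\right) - \frac{284}{9}\right) 626313 = \left(117 - \frac{284}{9}\right) 626313 = \frac{769}{9} \cdot 626313 = \frac{160544899}{3}$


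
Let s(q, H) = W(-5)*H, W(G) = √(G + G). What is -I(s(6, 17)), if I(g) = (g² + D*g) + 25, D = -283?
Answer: 2865 + 4811*I*√10 ≈ 2865.0 + 15214.0*I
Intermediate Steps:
W(G) = √2*√G (W(G) = √(2*G) = √2*√G)
s(q, H) = I*H*√10 (s(q, H) = (√2*√(-5))*H = (√2*(I*√5))*H = (I*√10)*H = I*H*√10)
I(g) = 25 + g² - 283*g (I(g) = (g² - 283*g) + 25 = 25 + g² - 283*g)
-I(s(6, 17)) = -(25 + (I*17*√10)² - 283*I*17*√10) = -(25 + (17*I*√10)² - 4811*I*√10) = -(25 - 2890 - 4811*I*√10) = -(-2865 - 4811*I*√10) = 2865 + 4811*I*√10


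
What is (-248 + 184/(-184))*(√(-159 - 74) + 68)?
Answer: -16932 - 249*I*√233 ≈ -16932.0 - 3800.8*I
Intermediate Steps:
(-248 + 184/(-184))*(√(-159 - 74) + 68) = (-248 + 184*(-1/184))*(√(-233) + 68) = (-248 - 1)*(I*√233 + 68) = -249*(68 + I*√233) = -16932 - 249*I*√233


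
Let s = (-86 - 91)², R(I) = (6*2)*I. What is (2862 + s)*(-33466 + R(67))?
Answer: -1116746442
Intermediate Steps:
R(I) = 12*I
s = 31329 (s = (-177)² = 31329)
(2862 + s)*(-33466 + R(67)) = (2862 + 31329)*(-33466 + 12*67) = 34191*(-33466 + 804) = 34191*(-32662) = -1116746442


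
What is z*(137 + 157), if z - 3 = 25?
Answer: 8232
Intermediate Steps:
z = 28 (z = 3 + 25 = 28)
z*(137 + 157) = 28*(137 + 157) = 28*294 = 8232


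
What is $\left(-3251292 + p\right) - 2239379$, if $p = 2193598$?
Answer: $-3297073$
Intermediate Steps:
$\left(-3251292 + p\right) - 2239379 = \left(-3251292 + 2193598\right) - 2239379 = -1057694 - 2239379 = -3297073$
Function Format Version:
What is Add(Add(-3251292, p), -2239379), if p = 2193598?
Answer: -3297073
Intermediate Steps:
Add(Add(-3251292, p), -2239379) = Add(Add(-3251292, 2193598), -2239379) = Add(-1057694, -2239379) = -3297073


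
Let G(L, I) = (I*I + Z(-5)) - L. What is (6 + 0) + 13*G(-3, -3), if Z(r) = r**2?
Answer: 487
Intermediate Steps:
G(L, I) = 25 + I**2 - L (G(L, I) = (I*I + (-5)**2) - L = (I**2 + 25) - L = (25 + I**2) - L = 25 + I**2 - L)
(6 + 0) + 13*G(-3, -3) = (6 + 0) + 13*(25 + (-3)**2 - 1*(-3)) = 6 + 13*(25 + 9 + 3) = 6 + 13*37 = 6 + 481 = 487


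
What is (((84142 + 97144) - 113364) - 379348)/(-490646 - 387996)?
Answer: 155713/439321 ≈ 0.35444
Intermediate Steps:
(((84142 + 97144) - 113364) - 379348)/(-490646 - 387996) = ((181286 - 113364) - 379348)/(-878642) = (67922 - 379348)*(-1/878642) = -311426*(-1/878642) = 155713/439321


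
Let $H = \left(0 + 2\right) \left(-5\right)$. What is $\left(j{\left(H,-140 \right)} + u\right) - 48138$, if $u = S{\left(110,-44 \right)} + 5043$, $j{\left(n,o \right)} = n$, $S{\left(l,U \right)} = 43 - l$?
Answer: $-43172$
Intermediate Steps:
$H = -10$ ($H = 2 \left(-5\right) = -10$)
$u = 4976$ ($u = \left(43 - 110\right) + 5043 = -67 + 5043 = 4976$)
$\left(j{\left(H,-140 \right)} + u\right) - 48138 = \left(-10 + 4976\right) - 48138 = 4966 - 48138 = -43172$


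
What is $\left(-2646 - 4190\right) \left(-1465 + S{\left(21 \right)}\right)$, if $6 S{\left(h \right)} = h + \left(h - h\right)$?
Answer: $9990814$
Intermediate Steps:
$S{\left(h \right)} = \frac{h}{6}$ ($S{\left(h \right)} = \frac{h + \left(h - h\right)}{6} = \frac{h + 0}{6} = \frac{h}{6}$)
$\left(-2646 - 4190\right) \left(-1465 + S{\left(21 \right)}\right) = \left(-2646 - 4190\right) \left(-1465 + \frac{1}{6} \cdot 21\right) = - 6836 \left(-1465 + \frac{7}{2}\right) = \left(-6836\right) \left(- \frac{2923}{2}\right) = 9990814$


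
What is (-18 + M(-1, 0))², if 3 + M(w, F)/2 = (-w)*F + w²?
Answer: 484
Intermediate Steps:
M(w, F) = -6 + 2*w² - 2*F*w (M(w, F) = -6 + 2*((-w)*F + w²) = -6 + 2*(-F*w + w²) = -6 + 2*(w² - F*w) = -6 + (2*w² - 2*F*w) = -6 + 2*w² - 2*F*w)
(-18 + M(-1, 0))² = (-18 + (-6 + 2*(-1)² - 2*0*(-1)))² = (-18 + (-6 + 2*1 + 0))² = (-18 + (-6 + 2 + 0))² = (-18 - 4)² = (-22)² = 484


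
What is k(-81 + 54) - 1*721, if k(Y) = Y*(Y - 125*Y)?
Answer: -91117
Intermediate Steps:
k(Y) = -124*Y² (k(Y) = Y*(-124*Y) = -124*Y²)
k(-81 + 54) - 1*721 = -124*(-81 + 54)² - 1*721 = -124*(-27)² - 721 = -124*729 - 721 = -90396 - 721 = -91117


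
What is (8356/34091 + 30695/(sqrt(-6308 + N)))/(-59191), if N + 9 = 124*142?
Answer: -8356/2017880381 - 4385*sqrt(11291)/95475083 ≈ -0.0048844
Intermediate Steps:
N = 17599 (N = -9 + 124*142 = -9 + 17608 = 17599)
(8356/34091 + 30695/(sqrt(-6308 + N)))/(-59191) = (8356/34091 + 30695/(sqrt(-6308 + 17599)))/(-59191) = (8356*(1/34091) + 30695/(sqrt(11291)))*(-1/59191) = (8356/34091 + 30695*(sqrt(11291)/11291))*(-1/59191) = (8356/34091 + 4385*sqrt(11291)/1613)*(-1/59191) = -8356/2017880381 - 4385*sqrt(11291)/95475083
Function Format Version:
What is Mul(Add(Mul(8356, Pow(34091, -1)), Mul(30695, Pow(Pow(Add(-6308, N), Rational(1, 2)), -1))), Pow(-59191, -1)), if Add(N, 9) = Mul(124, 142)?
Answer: Add(Rational(-8356, 2017880381), Mul(Rational(-4385, 95475083), Pow(11291, Rational(1, 2)))) ≈ -0.0048844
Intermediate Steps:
N = 17599 (N = Add(-9, Mul(124, 142)) = Add(-9, 17608) = 17599)
Mul(Add(Mul(8356, Pow(34091, -1)), Mul(30695, Pow(Pow(Add(-6308, N), Rational(1, 2)), -1))), Pow(-59191, -1)) = Mul(Add(Mul(8356, Pow(34091, -1)), Mul(30695, Pow(Pow(Add(-6308, 17599), Rational(1, 2)), -1))), Pow(-59191, -1)) = Mul(Add(Mul(8356, Rational(1, 34091)), Mul(30695, Pow(Pow(11291, Rational(1, 2)), -1))), Rational(-1, 59191)) = Mul(Add(Rational(8356, 34091), Mul(30695, Mul(Rational(1, 11291), Pow(11291, Rational(1, 2))))), Rational(-1, 59191)) = Mul(Add(Rational(8356, 34091), Mul(Rational(4385, 1613), Pow(11291, Rational(1, 2)))), Rational(-1, 59191)) = Add(Rational(-8356, 2017880381), Mul(Rational(-4385, 95475083), Pow(11291, Rational(1, 2))))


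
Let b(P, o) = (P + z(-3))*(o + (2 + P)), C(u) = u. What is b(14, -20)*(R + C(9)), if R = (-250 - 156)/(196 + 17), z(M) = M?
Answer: -66484/213 ≈ -312.13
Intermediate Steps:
b(P, o) = (-3 + P)*(2 + P + o) (b(P, o) = (P - 3)*(o + (2 + P)) = (-3 + P)*(2 + P + o))
R = -406/213 ≈ -1.9061
b(14, -20)*(R + C(9)) = (-6 + 14**2 - 1*14 - 3*(-20) + 14*(-20))*(-406/213 + 9) = (-6 + 196 - 14 + 60 - 280)*(1511/213) = -44*1511/213 = -66484/213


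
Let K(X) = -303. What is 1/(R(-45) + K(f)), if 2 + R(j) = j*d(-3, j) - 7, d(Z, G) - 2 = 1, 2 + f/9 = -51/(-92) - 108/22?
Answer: -1/447 ≈ -0.0022371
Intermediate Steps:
f = -57879/1012 (f = -18 + 9*(-51/(-92) - 108/22) = -18 + 9*(-51*(-1/92) - 108*1/22) = -18 + 9*(51/92 - 54/11) = -18 + 9*(-4407/1012) = -18 - 39663/1012 = -57879/1012 ≈ -57.193)
d(Z, G) = 3 (d(Z, G) = 2 + 1 = 3)
R(j) = -9 + 3*j (R(j) = -2 + (j*3 - 7) = -2 + (3*j - 7) = -2 + (-7 + 3*j) = -9 + 3*j)
1/(R(-45) + K(f)) = 1/((-9 + 3*(-45)) - 303) = 1/((-9 - 135) - 303) = 1/(-144 - 303) = 1/(-447) = -1/447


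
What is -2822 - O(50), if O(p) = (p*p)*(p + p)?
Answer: -252822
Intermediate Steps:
O(p) = 2*p³ (O(p) = p²*(2*p) = 2*p³)
-2822 - O(50) = -2822 - 2*50³ = -2822 - 2*125000 = -2822 - 1*250000 = -2822 - 250000 = -252822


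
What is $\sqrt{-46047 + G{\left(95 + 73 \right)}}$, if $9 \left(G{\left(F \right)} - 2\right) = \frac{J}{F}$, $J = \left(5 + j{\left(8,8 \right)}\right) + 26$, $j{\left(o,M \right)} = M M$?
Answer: $\frac{i \sqrt{2924037690}}{252} \approx 214.58 i$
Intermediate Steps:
$j{\left(o,M \right)} = M^{2}$
$J = 95$ ($J = \left(5 + 8^{2}\right) + 26 = \left(5 + 64\right) + 26 = 69 + 26 = 95$)
$G{\left(F \right)} = 2 + \frac{95}{9 F}$ ($G{\left(F \right)} = 2 + \frac{95 \frac{1}{F}}{9} = 2 + \frac{95}{9 F}$)
$\sqrt{-46047 + G{\left(95 + 73 \right)}} = \sqrt{-46047 + \left(2 + \frac{95}{9 \left(95 + 73\right)}\right)} = \sqrt{-46047 + \left(2 + \frac{95}{9 \cdot 168}\right)} = \sqrt{-46047 + \left(2 + \frac{95}{9} \cdot \frac{1}{168}\right)} = \sqrt{-46047 + \left(2 + \frac{95}{1512}\right)} = \sqrt{-46047 + \frac{3119}{1512}} = \sqrt{- \frac{69619945}{1512}} = \frac{i \sqrt{2924037690}}{252}$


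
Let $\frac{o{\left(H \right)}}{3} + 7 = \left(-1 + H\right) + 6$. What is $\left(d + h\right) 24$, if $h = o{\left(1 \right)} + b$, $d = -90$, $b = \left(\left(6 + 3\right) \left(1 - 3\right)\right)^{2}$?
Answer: $5544$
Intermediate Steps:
$b = 324$ ($b = \left(9 \left(-2\right)\right)^{2} = \left(-18\right)^{2} = 324$)
$o{\left(H \right)} = -6 + 3 H$ ($o{\left(H \right)} = -21 + 3 \left(\left(-1 + H\right) + 6\right) = -21 + 3 \left(5 + H\right) = -21 + \left(15 + 3 H\right) = -6 + 3 H$)
$h = 321$ ($h = \left(-6 + 3 \cdot 1\right) + 324 = \left(-6 + 3\right) + 324 = -3 + 324 = 321$)
$\left(d + h\right) 24 = \left(-90 + 321\right) 24 = 231 \cdot 24 = 5544$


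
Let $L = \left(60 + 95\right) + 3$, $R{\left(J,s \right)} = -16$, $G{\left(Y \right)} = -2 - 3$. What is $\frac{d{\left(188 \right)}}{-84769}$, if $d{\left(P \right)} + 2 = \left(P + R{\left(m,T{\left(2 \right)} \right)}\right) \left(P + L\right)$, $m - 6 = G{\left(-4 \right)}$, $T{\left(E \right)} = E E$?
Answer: $- \frac{59510}{84769} \approx -0.70203$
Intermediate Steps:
$T{\left(E \right)} = E^{2}$
$G{\left(Y \right)} = -5$
$m = 1$ ($m = 6 - 5 = 1$)
$L = 158$ ($L = 155 + 3 = 158$)
$d{\left(P \right)} = -2 + \left(-16 + P\right) \left(158 + P\right)$ ($d{\left(P \right)} = -2 + \left(P - 16\right) \left(P + 158\right) = -2 + \left(-16 + P\right) \left(158 + P\right)$)
$\frac{d{\left(188 \right)}}{-84769} = \frac{-2530 + 188^{2} + 142 \cdot 188}{-84769} = \left(-2530 + 35344 + 26696\right) \left(- \frac{1}{84769}\right) = 59510 \left(- \frac{1}{84769}\right) = - \frac{59510}{84769}$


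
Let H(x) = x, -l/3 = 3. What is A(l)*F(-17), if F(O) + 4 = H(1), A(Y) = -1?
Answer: 3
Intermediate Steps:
l = -9 (l = -3*3 = -9)
F(O) = -3 (F(O) = -4 + 1 = -3)
A(l)*F(-17) = -1*(-3) = 3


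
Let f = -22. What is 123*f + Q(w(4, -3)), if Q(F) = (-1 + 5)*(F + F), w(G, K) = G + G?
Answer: -2642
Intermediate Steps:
w(G, K) = 2*G
Q(F) = 8*F (Q(F) = 4*(2*F) = 8*F)
123*f + Q(w(4, -3)) = 123*(-22) + 8*(2*4) = -2706 + 8*8 = -2706 + 64 = -2642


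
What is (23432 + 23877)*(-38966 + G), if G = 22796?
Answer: -764986530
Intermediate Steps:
(23432 + 23877)*(-38966 + G) = (23432 + 23877)*(-38966 + 22796) = 47309*(-16170) = -764986530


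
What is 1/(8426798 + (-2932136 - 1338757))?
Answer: 1/4155905 ≈ 2.4062e-7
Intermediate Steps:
1/(8426798 + (-2932136 - 1338757)) = 1/(8426798 - 4270893) = 1/4155905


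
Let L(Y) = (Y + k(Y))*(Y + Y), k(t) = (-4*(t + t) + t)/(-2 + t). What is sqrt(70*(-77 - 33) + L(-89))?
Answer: 2*sqrt(395486)/13 ≈ 96.750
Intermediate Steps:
k(t) = -7*t/(-2 + t) (k(t) = (-8*t + t)/(-2 + t) = (-7*t)/(-2 + t) = -7*t/(-2 + t))
L(Y) = 2*Y*(Y - 7*Y/(-2 + Y)) (L(Y) = (Y - 7*Y/(-2 + Y))*(Y + Y) = (Y - 7*Y/(-2 + Y))*(2*Y) = 2*Y*(Y - 7*Y/(-2 + Y)))
sqrt(70*(-77 - 33) + L(-89)) = sqrt(70*(-77 - 33) + 2*(-89)**2*(-9 - 89)/(-2 - 89)) = sqrt(70*(-110) + 2*7921*(-98)/(-91)) = sqrt(-7700 + 2*7921*(-1/91)*(-98)) = sqrt(-7700 + 221788/13) = sqrt(121688/13) = 2*sqrt(395486)/13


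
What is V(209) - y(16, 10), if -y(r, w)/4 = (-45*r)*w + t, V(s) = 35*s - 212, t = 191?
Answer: -20933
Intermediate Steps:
V(s) = -212 + 35*s
y(r, w) = -764 + 180*r*w (y(r, w) = -4*((-45*r)*w + 191) = -4*(-45*r*w + 191) = -4*(191 - 45*r*w) = -764 + 180*r*w)
V(209) - y(16, 10) = (-212 + 35*209) - (-764 + 180*16*10) = (-212 + 7315) - (-764 + 28800) = 7103 - 1*28036 = 7103 - 28036 = -20933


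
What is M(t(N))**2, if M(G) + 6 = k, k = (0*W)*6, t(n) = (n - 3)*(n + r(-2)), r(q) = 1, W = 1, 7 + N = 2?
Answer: 36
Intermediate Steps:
N = -5 (N = -7 + 2 = -5)
t(n) = (1 + n)*(-3 + n) (t(n) = (n - 3)*(n + 1) = (-3 + n)*(1 + n) = (1 + n)*(-3 + n))
k = 0 (k = (0*1)*6 = 0*6 = 0)
M(G) = -6 (M(G) = -6 + 0 = -6)
M(t(N))**2 = (-6)**2 = 36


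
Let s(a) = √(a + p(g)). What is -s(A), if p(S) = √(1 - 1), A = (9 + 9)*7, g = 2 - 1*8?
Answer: -3*√14 ≈ -11.225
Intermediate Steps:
g = -6 (g = 2 - 8 = -6)
A = 126 (A = 18*7 = 126)
p(S) = 0 (p(S) = √0 = 0)
s(a) = √a (s(a) = √(a + 0) = √a)
-s(A) = -√126 = -3*√14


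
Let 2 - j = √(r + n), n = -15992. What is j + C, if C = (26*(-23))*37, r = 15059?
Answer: -22124 - I*√933 ≈ -22124.0 - 30.545*I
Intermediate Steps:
C = -22126 (C = -598*37 = -22126)
j = 2 - I*√933 (j = 2 - √(15059 - 15992) = 2 - √(-933) = 2 - I*√933 ≈ 2.0 - 30.545*I)
j + C = (2 - I*√933) - 22126 = -22124 - I*√933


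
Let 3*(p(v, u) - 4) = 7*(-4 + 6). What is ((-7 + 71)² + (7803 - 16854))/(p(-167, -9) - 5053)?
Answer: 14865/15133 ≈ 0.98229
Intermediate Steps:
p(v, u) = 26/3 (p(v, u) = 4 + (7*(-4 + 6))/3 = 4 + (7*2)/3 = 4 + (⅓)*14 = 4 + 14/3 = 26/3)
((-7 + 71)² + (7803 - 16854))/(p(-167, -9) - 5053) = ((-7 + 71)² + (7803 - 16854))/(26/3 - 5053) = (64² - 9051)/(-15133/3) = (4096 - 9051)*(-3/15133) = -4955*(-3/15133) = 14865/15133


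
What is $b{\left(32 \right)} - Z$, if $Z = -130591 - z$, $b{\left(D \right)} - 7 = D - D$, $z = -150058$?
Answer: $-19460$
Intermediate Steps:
$b{\left(D \right)} = 7$ ($b{\left(D \right)} = 7 + \left(D - D\right) = 7 + 0 = 7$)
$Z = 19467$ ($Z = -130591 - -150058 = -130591 + 150058 = 19467$)
$b{\left(32 \right)} - Z = 7 - 19467 = -19460$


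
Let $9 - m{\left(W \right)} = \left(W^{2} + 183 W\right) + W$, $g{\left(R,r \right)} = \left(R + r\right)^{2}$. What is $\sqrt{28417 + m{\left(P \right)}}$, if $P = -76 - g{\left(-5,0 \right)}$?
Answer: $\sqrt{36809} \approx 191.86$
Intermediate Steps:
$P = -101$ ($P = -76 - \left(-5 + 0\right)^{2} = -76 - \left(-5\right)^{2} = -76 - 25 = -101$)
$m{\left(W \right)} = 9 - W^{2} - 184 W$ ($m{\left(W \right)} = 9 - \left(\left(W^{2} + 183 W\right) + W\right) = 9 - \left(W^{2} + 184 W\right) = 9 - W^{2} - 184 W$)
$\sqrt{28417 + m{\left(P \right)}} = \sqrt{28417 - -8392} = \sqrt{28417 + \left(9 - 10201 + 18584\right)} = \sqrt{28417 + 8392} = \sqrt{36809}$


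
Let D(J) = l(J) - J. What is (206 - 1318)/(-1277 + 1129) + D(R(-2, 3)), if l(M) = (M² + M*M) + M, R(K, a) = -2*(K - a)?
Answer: 7678/37 ≈ 207.51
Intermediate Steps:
R(K, a) = -2*K + 2*a
l(M) = M + 2*M² (l(M) = (M² + M²) + M = 2*M² + M = M + 2*M²)
D(J) = -J + J*(1 + 2*J) (D(J) = J*(1 + 2*J) - J = -J + J*(1 + 2*J))
(206 - 1318)/(-1277 + 1129) + D(R(-2, 3)) = (206 - 1318)/(-1277 + 1129) + 2*(-2*(-2) + 2*3)² = -1112/(-148) + 2*(4 + 6)² = -1112*(-1/148) + 2*10² = 278/37 + 2*100 = 278/37 + 200 = 7678/37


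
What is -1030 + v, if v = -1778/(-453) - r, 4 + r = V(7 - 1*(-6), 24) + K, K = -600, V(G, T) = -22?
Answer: -181234/453 ≈ -400.08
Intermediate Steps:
r = -626 (r = -4 + (-22 - 600) = -4 - 622 = -626)
v = 285356/453 (v = -1778/(-453) - 1*(-626) = -1778*(-1/453) + 626 = 1778/453 + 626 = 285356/453 ≈ 629.92)
-1030 + v = -1030 + 285356/453 = -181234/453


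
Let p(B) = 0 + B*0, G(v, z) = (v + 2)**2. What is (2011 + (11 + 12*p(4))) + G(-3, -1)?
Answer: 2023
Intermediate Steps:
G(v, z) = (2 + v)**2
p(B) = 0 (p(B) = 0 + 0 = 0)
(2011 + (11 + 12*p(4))) + G(-3, -1) = (2011 + (11 + 12*0)) + (2 - 3)**2 = (2011 + (11 + 0)) + (-1)**2 = (2011 + 11) + 1 = 2022 + 1 = 2023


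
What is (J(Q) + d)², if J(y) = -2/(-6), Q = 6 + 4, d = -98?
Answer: 85849/9 ≈ 9538.8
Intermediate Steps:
Q = 10
J(y) = ⅓ (J(y) = -2*(-⅙) = ⅓)
(J(Q) + d)² = (⅓ - 98)² = (-293/3)² = 85849/9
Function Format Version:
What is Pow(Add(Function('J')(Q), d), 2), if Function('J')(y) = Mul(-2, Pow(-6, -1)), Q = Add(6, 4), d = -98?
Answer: Rational(85849, 9) ≈ 9538.8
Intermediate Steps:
Q = 10
Function('J')(y) = Rational(1, 3) (Function('J')(y) = Mul(-2, Rational(-1, 6)) = Rational(1, 3))
Pow(Add(Function('J')(Q), d), 2) = Pow(Add(Rational(1, 3), -98), 2) = Pow(Rational(-293, 3), 2) = Rational(85849, 9)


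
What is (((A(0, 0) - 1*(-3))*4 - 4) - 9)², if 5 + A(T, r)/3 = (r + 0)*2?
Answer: 3721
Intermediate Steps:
A(T, r) = -15 + 6*r (A(T, r) = -15 + 3*((r + 0)*2) = -15 + 3*(r*2) = -15 + 3*(2*r) = -15 + 6*r)
(((A(0, 0) - 1*(-3))*4 - 4) - 9)² = ((((-15 + 6*0) - 1*(-3))*4 - 4) - 9)² = ((((-15 + 0) + 3)*4 - 4) - 9)² = (((-15 + 3)*4 - 4) - 9)² = ((-12*4 - 4) - 9)² = ((-48 - 4) - 9)² = (-52 - 9)² = (-61)² = 3721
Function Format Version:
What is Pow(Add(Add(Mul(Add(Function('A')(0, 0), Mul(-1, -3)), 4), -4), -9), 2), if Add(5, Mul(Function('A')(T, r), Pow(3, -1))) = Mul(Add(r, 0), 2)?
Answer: 3721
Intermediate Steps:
Function('A')(T, r) = Add(-15, Mul(6, r)) (Function('A')(T, r) = Add(-15, Mul(3, Mul(Add(r, 0), 2))) = Add(-15, Mul(3, Mul(r, 2))) = Add(-15, Mul(3, Mul(2, r))) = Add(-15, Mul(6, r)))
Pow(Add(Add(Mul(Add(Function('A')(0, 0), Mul(-1, -3)), 4), -4), -9), 2) = Pow(Add(Add(Mul(Add(Add(-15, Mul(6, 0)), Mul(-1, -3)), 4), -4), -9), 2) = Pow(Add(Add(Mul(Add(Add(-15, 0), 3), 4), -4), -9), 2) = Pow(Add(Add(Mul(Add(-15, 3), 4), -4), -9), 2) = Pow(Add(Add(Mul(-12, 4), -4), -9), 2) = Pow(Add(Add(-48, -4), -9), 2) = Pow(Add(-52, -9), 2) = Pow(-61, 2) = 3721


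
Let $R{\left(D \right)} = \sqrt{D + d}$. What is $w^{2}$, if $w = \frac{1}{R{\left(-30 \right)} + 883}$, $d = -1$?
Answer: $\frac{1}{\left(883 + i \sqrt{31}\right)^{2}} \approx 1.2824 \cdot 10^{-6} - 1.617 \cdot 10^{-8} i$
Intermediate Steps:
$R{\left(D \right)} = \sqrt{-1 + D}$ ($R{\left(D \right)} = \sqrt{D - 1} = \sqrt{-1 + D}$)
$w = \frac{1}{883 + i \sqrt{31}}$ ($w = \frac{1}{\sqrt{-1 - 30} + 883} = \frac{1}{\sqrt{-31} + 883} = \frac{1}{i \sqrt{31} + 883} = \frac{1}{883 + i \sqrt{31}} \approx 0.0011325 - 7.141 \cdot 10^{-6} i$)
$w^{2} = \left(\frac{883}{779720} - \frac{i \sqrt{31}}{779720}\right)^{2}$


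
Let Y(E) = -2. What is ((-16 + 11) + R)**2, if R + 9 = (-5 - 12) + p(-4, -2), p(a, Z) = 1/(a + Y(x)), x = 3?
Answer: 34969/36 ≈ 971.36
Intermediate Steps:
p(a, Z) = 1/(-2 + a) (p(a, Z) = 1/(a - 2) = 1/(-2 + a))
R = -157/6 (R = -9 + ((-5 - 12) + 1/(-2 - 4)) = -9 + (-17 + 1/(-6)) = -9 + (-17 - 1/6) = -9 - 103/6 = -157/6 ≈ -26.167)
((-16 + 11) + R)**2 = ((-16 + 11) - 157/6)**2 = (-5 - 157/6)**2 = (-187/6)**2 = 34969/36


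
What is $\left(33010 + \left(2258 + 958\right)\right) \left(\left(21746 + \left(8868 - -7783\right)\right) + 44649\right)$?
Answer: $3008424396$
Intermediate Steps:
$\left(33010 + \left(2258 + 958\right)\right) \left(\left(21746 + \left(8868 - -7783\right)\right) + 44649\right) = \left(33010 + 3216\right) \left(\left(21746 + \left(8868 + 7783\right)\right) + 44649\right) = 36226 \left(\left(21746 + 16651\right) + 44649\right) = 36226 \left(38397 + 44649\right) = 36226 \cdot 83046 = 3008424396$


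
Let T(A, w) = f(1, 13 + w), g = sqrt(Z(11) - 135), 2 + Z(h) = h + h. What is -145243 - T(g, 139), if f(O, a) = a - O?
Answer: -145394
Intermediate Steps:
Z(h) = -2 + 2*h (Z(h) = -2 + (h + h) = -2 + 2*h)
g = I*sqrt(115) (g = sqrt((-2 + 2*11) - 135) = sqrt((-2 + 22) - 135) = sqrt(20 - 135) = sqrt(-115) = I*sqrt(115) ≈ 10.724*I)
T(A, w) = 12 + w (T(A, w) = (13 + w) - 1*1 = (13 + w) - 1 = 12 + w)
-145243 - T(g, 139) = -145243 - (12 + 139) = -145243 - 1*151 = -145243 - 151 = -145394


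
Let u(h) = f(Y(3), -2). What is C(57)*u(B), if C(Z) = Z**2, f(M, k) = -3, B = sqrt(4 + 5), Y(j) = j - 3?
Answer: -9747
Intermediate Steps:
Y(j) = -3 + j
B = 3 (B = sqrt(9) = 3)
u(h) = -3
C(57)*u(B) = 57**2*(-3) = 3249*(-3) = -9747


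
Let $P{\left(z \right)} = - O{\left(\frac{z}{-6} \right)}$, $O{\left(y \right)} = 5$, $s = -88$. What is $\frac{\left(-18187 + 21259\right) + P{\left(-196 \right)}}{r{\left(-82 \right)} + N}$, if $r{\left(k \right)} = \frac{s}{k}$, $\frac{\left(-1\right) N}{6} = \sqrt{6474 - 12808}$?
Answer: $\frac{1383217}{95827570} + \frac{15466881 i \sqrt{6334}}{191655140} \approx 0.014434 + 6.4228 i$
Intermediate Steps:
$N = - 6 i \sqrt{6334}$ ($N = - 6 \sqrt{6474 - 12808} = - 6 \sqrt{-6334} = - 6 i \sqrt{6334} \approx - 477.52 i$)
$P{\left(z \right)} = -5$ ($P{\left(z \right)} = \left(-1\right) 5 = -5$)
$r{\left(k \right)} = - \frac{88}{k}$
$\frac{\left(-18187 + 21259\right) + P{\left(-196 \right)}}{r{\left(-82 \right)} + N} = \frac{\left(-18187 + 21259\right) - 5}{- \frac{88}{-82} - 6 i \sqrt{6334}} = \frac{3072 - 5}{\left(-88\right) \left(- \frac{1}{82}\right) - 6 i \sqrt{6334}} = \frac{3067}{\frac{44}{41} - 6 i \sqrt{6334}}$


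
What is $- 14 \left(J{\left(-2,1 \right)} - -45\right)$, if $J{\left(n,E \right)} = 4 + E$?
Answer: $-700$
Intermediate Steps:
$- 14 \left(J{\left(-2,1 \right)} - -45\right) = - 14 \left(\left(4 + 1\right) - -45\right) = - 14 \left(5 + 45\right) = \left(-14\right) 50 = -700$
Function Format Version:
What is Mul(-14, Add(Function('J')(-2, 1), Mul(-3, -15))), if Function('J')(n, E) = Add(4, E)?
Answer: -700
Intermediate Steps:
Mul(-14, Add(Function('J')(-2, 1), Mul(-3, -15))) = Mul(-14, Add(Add(4, 1), Mul(-3, -15))) = Mul(-14, Add(5, 45)) = Mul(-14, 50) = -700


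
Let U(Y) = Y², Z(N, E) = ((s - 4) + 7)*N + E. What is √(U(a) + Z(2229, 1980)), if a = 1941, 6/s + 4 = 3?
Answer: 9*√46454 ≈ 1939.8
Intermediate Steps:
s = -6 (s = 6/(-4 + 3) = 6/(-1) = 6*(-1) = -6)
Z(N, E) = E - 3*N (Z(N, E) = ((-6 - 4) + 7)*N + E = (-10 + 7)*N + E = -3*N + E = E - 3*N)
√(U(a) + Z(2229, 1980)) = √(1941² + (1980 - 3*2229)) = √(3767481 + (1980 - 6687)) = √(3767481 - 4707) = √3762774 = 9*√46454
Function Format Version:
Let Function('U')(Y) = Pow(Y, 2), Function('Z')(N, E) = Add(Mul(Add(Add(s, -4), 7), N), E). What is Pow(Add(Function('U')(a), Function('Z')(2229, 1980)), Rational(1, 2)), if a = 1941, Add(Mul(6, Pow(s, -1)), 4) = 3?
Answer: Mul(9, Pow(46454, Rational(1, 2))) ≈ 1939.8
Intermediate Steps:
s = -6 (s = Mul(6, Pow(Add(-4, 3), -1)) = Mul(6, Pow(-1, -1)) = Mul(6, -1) = -6)
Function('Z')(N, E) = Add(E, Mul(-3, N)) (Function('Z')(N, E) = Add(Mul(Add(Add(-6, -4), 7), N), E) = Add(Mul(Add(-10, 7), N), E) = Add(Mul(-3, N), E) = Add(E, Mul(-3, N)))
Pow(Add(Function('U')(a), Function('Z')(2229, 1980)), Rational(1, 2)) = Pow(Add(Pow(1941, 2), Add(1980, Mul(-3, 2229))), Rational(1, 2)) = Pow(Add(3767481, Add(1980, -6687)), Rational(1, 2)) = Pow(Add(3767481, -4707), Rational(1, 2)) = Pow(3762774, Rational(1, 2)) = Mul(9, Pow(46454, Rational(1, 2)))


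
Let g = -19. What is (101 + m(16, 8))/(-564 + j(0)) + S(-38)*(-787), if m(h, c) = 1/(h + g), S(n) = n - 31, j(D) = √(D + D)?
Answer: 45940187/846 ≈ 54303.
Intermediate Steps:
j(D) = √2*√D (j(D) = √(2*D) = √2*√D)
S(n) = -31 + n
m(h, c) = 1/(-19 + h) (m(h, c) = 1/(h - 19) = 1/(-19 + h))
(101 + m(16, 8))/(-564 + j(0)) + S(-38)*(-787) = (101 + 1/(-19 + 16))/(-564 + √2*√0) + (-31 - 38)*(-787) = (101 + 1/(-3))/(-564 + √2*0) - 69*(-787) = (101 - ⅓)/(-564 + 0) + 54303 = (302/3)/(-564) + 54303 = (302/3)*(-1/564) + 54303 = -151/846 + 54303 = 45940187/846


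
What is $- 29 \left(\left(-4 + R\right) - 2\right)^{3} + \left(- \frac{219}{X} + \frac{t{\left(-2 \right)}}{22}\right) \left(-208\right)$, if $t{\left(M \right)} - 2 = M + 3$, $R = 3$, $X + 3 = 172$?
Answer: $\frac{146457}{143} \approx 1024.2$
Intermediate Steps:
$X = 169$ ($X = -3 + 172 = 169$)
$t{\left(M \right)} = 5 + M$ ($t{\left(M \right)} = 2 + \left(M + 3\right) = 2 + \left(3 + M\right) = 5 + M$)
$- 29 \left(\left(-4 + R\right) - 2\right)^{3} + \left(- \frac{219}{X} + \frac{t{\left(-2 \right)}}{22}\right) \left(-208\right) = - 29 \left(\left(-4 + 3\right) - 2\right)^{3} + \left(- \frac{219}{169} + \frac{5 - 2}{22}\right) \left(-208\right) = - 29 \left(-1 - 2\right)^{3} + \left(\left(-219\right) \frac{1}{169} + 3 \cdot \frac{1}{22}\right) \left(-208\right) = - 29 \left(-3\right)^{3} + \left(- \frac{219}{169} + \frac{3}{22}\right) \left(-208\right) = \left(-29\right) \left(-27\right) - - \frac{34488}{143} = 783 + \frac{34488}{143} = \frac{146457}{143}$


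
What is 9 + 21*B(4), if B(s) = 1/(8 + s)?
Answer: 43/4 ≈ 10.750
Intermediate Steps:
9 + 21*B(4) = 9 + 21/(8 + 4) = 9 + 21/12 = 9 + 21*(1/12) = 9 + 7/4 = 43/4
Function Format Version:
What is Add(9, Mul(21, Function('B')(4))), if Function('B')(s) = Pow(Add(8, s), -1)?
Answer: Rational(43, 4) ≈ 10.750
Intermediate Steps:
Add(9, Mul(21, Function('B')(4))) = Add(9, Mul(21, Pow(Add(8, 4), -1))) = Add(9, Mul(21, Pow(12, -1))) = Add(9, Mul(21, Rational(1, 12))) = Add(9, Rational(7, 4)) = Rational(43, 4)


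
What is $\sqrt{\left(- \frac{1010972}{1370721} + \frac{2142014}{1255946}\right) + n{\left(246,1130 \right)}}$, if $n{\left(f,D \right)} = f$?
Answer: $\frac{\sqrt{182987184086528204312024997}}{860775778533} \approx 15.715$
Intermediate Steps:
$\sqrt{\left(- \frac{1010972}{1370721} + \frac{2142014}{1255946}\right) + n{\left(246,1130 \right)}} = \sqrt{\left(- \frac{1010972}{1370721} + \frac{2142014}{1255946}\right) + 246} = \sqrt{\left(\left(-1010972\right) \frac{1}{1370721} + 2142014 \cdot \frac{1}{1255946}\right) + 246} = \sqrt{\left(- \frac{1010972}{1370721} + \frac{1071007}{627973}\right) + 246} = \sqrt{\frac{833188666291}{860775778533} + 246} = \sqrt{\frac{212584030185409}{860775778533}} = \frac{\sqrt{182987184086528204312024997}}{860775778533}$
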